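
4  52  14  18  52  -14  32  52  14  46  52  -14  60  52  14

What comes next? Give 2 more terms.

74, 52

Split by position mod 3: positions 1, 4, 7, … form one track, and each other residue class forms its own.
Track A is 4, 18, 32, 46, 60, which is linear: a_n = -10 + 14·n.
Track B is 52, 52, 52, 52, 52, which is always 52.
Track C is 14, -14, 14, -14, 14, which is oscillating between 14 and -14.
The 16th slot belongs to track A; its 6th term is 74.
Position 17 → track B, term 6 = 52.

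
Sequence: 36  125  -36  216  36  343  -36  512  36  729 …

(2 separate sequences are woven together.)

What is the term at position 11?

-36

Taking every 2nd term gives 2 separate tracks.
Track A: 36, -36, 36, -36, 36 — alternating ±36.
Track B: 125, 216, 343, 512, 729 — the cubes 5³, 6³, 7³, ….
Term 11 comes from track A (its 6th entry): -36.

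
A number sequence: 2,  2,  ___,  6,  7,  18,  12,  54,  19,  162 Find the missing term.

5

Split by position mod 2 into 2 tracks.
Track A: 2, ?, 7, 12, 19. Fibonacci-style (each term is the sum of the two before it).
Track B: 2, 6, 18, 54, 162. Geometric with ratio 3.
The gap is track A's term 2; the rule gives 5.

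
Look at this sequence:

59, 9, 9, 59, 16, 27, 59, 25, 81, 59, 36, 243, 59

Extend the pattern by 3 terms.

Split by position mod 3: positions 1, 4, 7, … form one track, and each other residue class forms its own.
Stream A: 59, 59, 59, 59, 59. Constant 59.
Stream B: 9, 16, 25, 36. The squares 3², 4², 5², ….
Stream C: 9, 27, 81, 243. Successive powers of 3.
Term 14 comes from stream B (its 5th entry): 49.
The 15th slot belongs to stream C; its 5th term is 729.
Position 16 falls in stream A as its term 6, giving 59.

49, 729, 59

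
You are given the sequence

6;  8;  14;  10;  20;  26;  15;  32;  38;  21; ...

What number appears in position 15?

62

Reading positions in blocks of 3 reveals the pattern ABB — 2 tracks woven together.
Track A: 6, 10, 15, 21. Triangular numbers n(n+1)/2 for n = 3, 4, ….
Track B: 8, 14, 20, 26, 32, 38. Linear: a_n = 2 + 6·n.
Term 15 comes from track B (its 10th entry): 62.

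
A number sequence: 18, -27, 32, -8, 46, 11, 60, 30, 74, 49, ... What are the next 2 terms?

88, 68

Odd-indexed and even-indexed terms follow separate rules.
Track A is 18, 32, 46, 60, 74, which is arithmetic, step +14.
Track B is -27, -8, 11, 30, 49, which is adding 19 each time.
Position 11 → track A, term 6 = 88.
The 12th slot belongs to track B; its 6th term is 68.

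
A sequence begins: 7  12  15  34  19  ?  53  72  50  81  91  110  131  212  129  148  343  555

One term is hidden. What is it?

31

Positions follow the repeating pattern AABB; grouping by letter gives 2 tracks.
Track A: 7, 12, 19, ?, 50, 81, 131, 212, 343, 555. Fibonacci-style (each term is the sum of the two before it).
Track B: 15, 34, 53, 72, 91, 110, 129, 148. Adding 19 each time.
The gap is track A's term 4; the rule gives 31.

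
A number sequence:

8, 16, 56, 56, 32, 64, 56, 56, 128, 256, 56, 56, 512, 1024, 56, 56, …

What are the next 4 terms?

2048, 4096, 56, 56

Reading positions in blocks of 4 reveals the pattern AABB — 2 tracks woven together.
Track A = 8, 16, 32, 64, 128, 256, 512, 1024: powers 2^3, 2^4, 2^5, ….
Track B = 56, 56, 56, 56, 56, 56, 56, 56: always 56.
Term 17 comes from track A (its 9th entry): 2048.
The 18th slot belongs to track A; its 10th term is 4096.
Position 19 falls in track B as its term 9, giving 56.
Position 20 → track B, term 10 = 56.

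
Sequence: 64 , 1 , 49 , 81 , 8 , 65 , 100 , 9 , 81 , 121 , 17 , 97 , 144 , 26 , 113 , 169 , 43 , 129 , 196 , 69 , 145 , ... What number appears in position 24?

161

Split by position mod 3 into 3 tracks.
Track A: 64, 81, 100, 121, 144, 169, 196. Consecutive squares n² from n = 8.
Track B: 1, 8, 9, 17, 26, 43, 69. A Fibonacci-like recurrence a_n = a_{n-1} + a_{n-2}.
Track C: 49, 65, 81, 97, 113, 129, 145. Arithmetic with common difference +16.
Position 24 → track C, term 8 = 161.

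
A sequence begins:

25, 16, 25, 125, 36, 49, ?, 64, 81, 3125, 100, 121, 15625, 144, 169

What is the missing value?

Positions follow the repeating pattern ABB; grouping by letter gives 2 tracks.
Stream A is 25, 125, ?, 3125, 15625, which is powers 5^2, 5^3, 5^4, ….
Stream B is 16, 25, 36, 49, 64, 81, 100, 121, 144, 169, which is consecutive squares n² from n = 4.
Filling stream A at index 3 by its rule yields 625.

625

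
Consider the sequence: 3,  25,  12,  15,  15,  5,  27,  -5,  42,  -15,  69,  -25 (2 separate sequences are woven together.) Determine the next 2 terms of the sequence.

111, -35

Taking every 2nd term gives 2 separate tracks.
Stream A: 3, 12, 15, 27, 42, 69 — a Fibonacci-like recurrence a_n = a_{n-1} + a_{n-2}.
Stream B: 25, 15, 5, -5, -15, -25 — arithmetic, step −10.
Position 13 → stream A, term 7 = 111.
Term 14 comes from stream B (its 7th entry): -35.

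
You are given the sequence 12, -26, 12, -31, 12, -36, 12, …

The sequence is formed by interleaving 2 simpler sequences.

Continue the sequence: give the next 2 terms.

-41, 12

Split by position mod 2 into 2 tracks.
Subsequence A = 12, 12, 12, 12: the constant sequence 12.
Subsequence B = -26, -31, -36: linear: a_n = -21 − 5·n.
Position 8 falls in subsequence B as its term 4, giving -41.
Position 9 falls in subsequence A as its term 5, giving 12.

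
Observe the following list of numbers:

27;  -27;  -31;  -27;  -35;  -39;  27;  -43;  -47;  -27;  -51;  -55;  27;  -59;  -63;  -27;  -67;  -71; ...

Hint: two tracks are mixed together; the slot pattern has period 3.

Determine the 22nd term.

Positions follow the repeating pattern ABB; grouping by letter gives 2 tracks.
Track A is 27, -27, 27, -27, 27, -27, which is oscillating between 27 and -27.
Track B is -27, -31, -35, -39, -43, -47, -51, -55, -59, -63, -67, -71, which is arithmetic, step −4.
The 22nd slot belongs to track A; its 8th term is -27.

-27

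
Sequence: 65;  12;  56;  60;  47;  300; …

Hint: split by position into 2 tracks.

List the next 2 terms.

38, 1500

Positions 1, 3, 5, … form one subsequence and positions 2, 4, 6, … form another.
Track A: 65, 56, 47 — linear: a_n = 74 − 9·n.
Track B: 12, 60, 300 — geometric with ratio 5.
The 7th slot belongs to track A; its 4th term is 38.
Position 8 falls in track B as its term 4, giving 1500.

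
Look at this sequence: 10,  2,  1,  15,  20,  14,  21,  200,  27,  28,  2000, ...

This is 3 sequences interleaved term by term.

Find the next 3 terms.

40, 36, 20000

Split by position mod 3: positions 1, 4, 7, … form one track, and each other residue class forms its own.
Stream A = 10, 15, 21, 28: triangular numbers n(n+1)/2 for n = 4, 5, ….
Stream B = 2, 20, 200, 2000: geometric, ×10 each step.
Stream C = 1, 14, 27: arithmetic, step +13.
Position 12 → stream C, term 4 = 40.
Term 13 comes from stream A (its 5th entry): 36.
The 14th slot belongs to stream B; its 5th term is 20000.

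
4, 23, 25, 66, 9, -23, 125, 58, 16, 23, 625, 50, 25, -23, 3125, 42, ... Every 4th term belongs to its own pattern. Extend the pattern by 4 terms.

36, 23, 15625, 34

The terms cycle through 4 interleaved subsequences.
Stream A: 4, 9, 16, 25 (consecutive squares n² from n = 2).
Stream B: 23, -23, 23, -23 (alternating ±23).
Stream C: 25, 125, 625, 3125 (powers 5^2, 5^3, 5^4, …).
Stream D: 66, 58, 50, 42 (subtracting 8 each time).
The 17th slot belongs to stream A; its 5th term is 36.
Term 18 comes from stream B (its 5th entry): 23.
Position 19 → stream C, term 5 = 15625.
Term 20 comes from stream D (its 5th entry): 34.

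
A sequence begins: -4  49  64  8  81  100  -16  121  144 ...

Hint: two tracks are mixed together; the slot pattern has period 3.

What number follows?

32

The slot pattern repeats as ABB (period 3), so there are 2 interleaved tracks.
Subsequence A is -4, 8, -16, which is geometric with ratio -2.
Subsequence B is 49, 64, 81, 100, 121, 144, which is perfect squares starting at 7².
The 10th slot belongs to subsequence A; its 4th term is 32.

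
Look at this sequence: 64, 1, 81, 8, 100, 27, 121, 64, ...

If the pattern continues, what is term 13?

196

Split by position mod 2 into 2 tracks.
Stream A: 64, 81, 100, 121 — perfect squares starting at 8².
Stream B: 1, 8, 27, 64 — the cubes 1³, 2³, 3³, ….
Term 13 comes from stream A (its 7th entry): 196.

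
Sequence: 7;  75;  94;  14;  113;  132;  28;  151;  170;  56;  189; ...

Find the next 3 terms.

The slot pattern repeats as ABB (period 3), so there are 2 interleaved tracks.
Track A: 7, 14, 28, 56 — multiplying by 2 each time.
Track B: 75, 94, 113, 132, 151, 170, 189 — arithmetic with common difference +19.
The 12th slot belongs to track B; its 8th term is 208.
Term 13 comes from track A (its 5th entry): 112.
Position 14 falls in track B as its term 9, giving 227.

208, 112, 227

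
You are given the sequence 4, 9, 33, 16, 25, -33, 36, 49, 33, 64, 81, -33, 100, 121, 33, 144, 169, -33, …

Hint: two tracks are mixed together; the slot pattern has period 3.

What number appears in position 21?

33

The slot pattern repeats as AAB (period 3), so there are 2 interleaved tracks.
Track A = 4, 9, 16, 25, 36, 49, 64, 81, 100, 121, 144, 169: consecutive squares n² from n = 2.
Track B = 33, -33, 33, -33, 33, -33: the oscillation 33·(−1)^(n+1).
Term 21 comes from track B (its 7th entry): 33.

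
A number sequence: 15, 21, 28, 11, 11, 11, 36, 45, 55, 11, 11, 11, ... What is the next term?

Reading positions in blocks of 6 reveals the pattern AAABBB — 2 tracks woven together.
Track A: 15, 21, 28, 36, 45, 55 — the triangular numbers T_5, T_6, ….
Track B: 11, 11, 11, 11, 11, 11 — always 11.
The 13th slot belongs to track A; its 7th term is 66.

66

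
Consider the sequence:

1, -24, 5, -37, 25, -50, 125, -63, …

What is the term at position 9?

Taking every 2nd term gives 2 separate tracks.
Track A: 1, 5, 25, 125. Powers 5^0, 5^1, 5^2, ….
Track B: -24, -37, -50, -63. Arithmetic, step −13.
The 9th slot belongs to track A; its 5th term is 625.

625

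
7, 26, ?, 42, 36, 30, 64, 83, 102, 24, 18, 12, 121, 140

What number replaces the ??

Positions follow the repeating pattern AAABBB; grouping by letter gives 2 tracks.
Subsequence A: 7, 26, ?, 64, 83, 102, 121, 140 (adding 19 each time).
Subsequence B: 42, 36, 30, 24, 18, 12 (arithmetic, step −6).
Filling subsequence A at index 3 by its rule yields 45.

45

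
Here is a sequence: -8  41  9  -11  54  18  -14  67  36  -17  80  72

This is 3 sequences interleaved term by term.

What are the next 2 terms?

Taking every 3rd term gives 3 separate tracks.
Stream A: -8, -11, -14, -17. Arithmetic with common difference −3.
Stream B: 41, 54, 67, 80. Adding 13 each time.
Stream C: 9, 18, 36, 72. Multiplying by 2 each time.
The 13th slot belongs to stream A; its 5th term is -20.
Position 14 falls in stream B as its term 5, giving 93.

-20, 93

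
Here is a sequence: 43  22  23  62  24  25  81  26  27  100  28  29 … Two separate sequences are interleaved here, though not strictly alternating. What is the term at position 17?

Reading positions in blocks of 3 reveals the pattern ABB — 2 tracks woven together.
Stream A is 43, 62, 81, 100, which is adding 19 each time.
Stream B is 22, 23, 24, 25, 26, 27, 28, 29, which is arithmetic with common difference +1.
Term 17 comes from stream B (its 11th entry): 32.

32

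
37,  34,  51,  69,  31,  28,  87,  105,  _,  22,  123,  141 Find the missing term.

25

Positions follow the repeating pattern AABB; grouping by letter gives 2 tracks.
Subsequence A = 37, 34, 31, 28, ?, 22: arithmetic, step −3.
Subsequence B = 51, 69, 87, 105, 123, 141: adding 18 each time.
Subsequence A's pattern makes the blank 25.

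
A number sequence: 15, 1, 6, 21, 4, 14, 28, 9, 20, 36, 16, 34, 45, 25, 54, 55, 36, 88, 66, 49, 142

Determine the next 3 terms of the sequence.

78, 64, 230

Split by position mod 3 into 3 tracks.
Stream A: 15, 21, 28, 36, 45, 55, 66 — the triangular numbers T_5, T_6, ….
Stream B: 1, 4, 9, 16, 25, 36, 49 — consecutive squares n² from n = 1.
Stream C: 6, 14, 20, 34, 54, 88, 142 — Fibonacci-style (each term is the sum of the two before it).
Position 22 → stream A, term 8 = 78.
Term 23 comes from stream B (its 8th entry): 64.
Term 24 comes from stream C (its 8th entry): 230.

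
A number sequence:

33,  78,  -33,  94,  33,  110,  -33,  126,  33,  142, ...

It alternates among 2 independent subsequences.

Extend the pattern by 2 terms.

-33, 158

Taking every 2nd term gives 2 separate tracks.
Stream A: 33, -33, 33, -33, 33 (oscillating between 33 and -33).
Stream B: 78, 94, 110, 126, 142 (arithmetic, step +16).
Position 11 → stream A, term 6 = -33.
The 12th slot belongs to stream B; its 6th term is 158.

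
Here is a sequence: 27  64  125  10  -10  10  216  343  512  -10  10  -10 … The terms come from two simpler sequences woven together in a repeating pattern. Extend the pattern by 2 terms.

729, 1000

The slot pattern repeats as AAABBB (period 6), so there are 2 interleaved tracks.
Track A: 27, 64, 125, 216, 343, 512 (the cubes 3³, 4³, 5³, …).
Track B: 10, -10, 10, -10, 10, -10 (alternating ±10).
The 13th slot belongs to track A; its 7th term is 729.
Position 14 falls in track A as its term 8, giving 1000.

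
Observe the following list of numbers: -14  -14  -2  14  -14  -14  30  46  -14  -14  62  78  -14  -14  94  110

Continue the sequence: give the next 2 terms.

-14, -14

The slot pattern repeats as AABB (period 4), so there are 2 interleaved tracks.
Track A is -14, -14, -14, -14, -14, -14, -14, -14, which is constant -14.
Track B is -2, 14, 30, 46, 62, 78, 94, 110, which is linear: a_n = -18 + 16·n.
Position 17 falls in track A as its term 9, giving -14.
The 18th slot belongs to track A; its 10th term is -14.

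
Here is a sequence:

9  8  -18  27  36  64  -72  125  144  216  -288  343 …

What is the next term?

Split by position mod 2 into 2 tracks.
Stream A is 9, -18, 36, -72, 144, -288, which is geometric with ratio -2.
Stream B is 8, 27, 64, 125, 216, 343, which is the cubes 2³, 3³, 4³, ….
Position 13 → stream A, term 7 = 576.

576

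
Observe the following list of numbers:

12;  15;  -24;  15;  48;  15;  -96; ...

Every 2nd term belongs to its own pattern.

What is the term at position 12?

15

Positions 1, 3, 5, … form one subsequence and positions 2, 4, 6, … form another.
Subsequence A: 12, -24, 48, -96 (geometric with ratio -2).
Subsequence B: 15, 15, 15 (constant 15).
The 12th slot belongs to subsequence B; its 6th term is 15.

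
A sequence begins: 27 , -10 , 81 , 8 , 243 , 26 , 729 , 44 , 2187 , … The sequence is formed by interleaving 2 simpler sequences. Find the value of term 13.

19683

Positions 1, 3, 5, … form one subsequence and positions 2, 4, 6, … form another.
Track A: 27, 81, 243, 729, 2187. Powers 3^3, 3^4, 3^5, ….
Track B: -10, 8, 26, 44. Linear: a_n = -28 + 18·n.
The 13th slot belongs to track A; its 7th term is 19683.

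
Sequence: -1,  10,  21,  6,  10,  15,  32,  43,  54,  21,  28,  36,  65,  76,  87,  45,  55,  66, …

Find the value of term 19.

98

The slot pattern repeats as AAABBB (period 6), so there are 2 interleaved tracks.
Track A: -1, 10, 21, 32, 43, 54, 65, 76, 87 (linear: a_n = -12 + 11·n).
Track B: 6, 10, 15, 21, 28, 36, 45, 55, 66 (triangular numbers starting at T_3).
Position 19 falls in track A as its term 10, giving 98.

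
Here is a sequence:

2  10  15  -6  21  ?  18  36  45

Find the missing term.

Reading positions in blocks of 3 reveals the pattern ABB — 2 tracks woven together.
Stream A: 2, -6, 18 — geometric with ratio -3.
Stream B: 10, 15, 21, ?, 36, 45 — the triangular numbers T_4, T_5, ….
Stream B's pattern makes the blank 28.

28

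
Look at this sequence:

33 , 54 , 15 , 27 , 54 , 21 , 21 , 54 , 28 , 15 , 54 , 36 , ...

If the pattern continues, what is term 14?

The terms cycle through 3 interleaved subsequences.
Stream A: 33, 27, 21, 15. Subtracting 6 each time.
Stream B: 54, 54, 54, 54. Constant 54.
Stream C: 15, 21, 28, 36. Triangular numbers n(n+1)/2 for n = 5, 6, ….
Term 14 comes from stream B (its 5th entry): 54.

54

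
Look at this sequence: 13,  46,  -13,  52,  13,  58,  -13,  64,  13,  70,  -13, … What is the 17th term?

13

Taking every 2nd term gives 2 separate tracks.
Track A is 13, -13, 13, -13, 13, -13, which is alternating ±13.
Track B is 46, 52, 58, 64, 70, which is linear: a_n = 40 + 6·n.
Position 17 falls in track A as its term 9, giving 13.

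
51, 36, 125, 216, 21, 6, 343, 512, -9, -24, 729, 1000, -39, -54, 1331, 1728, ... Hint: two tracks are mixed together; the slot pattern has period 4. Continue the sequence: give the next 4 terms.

The slot pattern repeats as AABB (period 4), so there are 2 interleaved tracks.
Track A is 51, 36, 21, 6, -9, -24, -39, -54, which is linear: a_n = 66 − 15·n.
Track B is 125, 216, 343, 512, 729, 1000, 1331, 1728, which is the cubes 5³, 6³, 7³, ….
Position 17 → track A, term 9 = -69.
The 18th slot belongs to track A; its 10th term is -84.
Position 19 → track B, term 9 = 2197.
The 20th slot belongs to track B; its 10th term is 2744.

-69, -84, 2197, 2744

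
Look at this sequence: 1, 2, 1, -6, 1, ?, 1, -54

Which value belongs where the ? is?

18

The terms cycle through 2 interleaved subsequences.
Subsequence A: 1, 1, 1, 1 — the constant sequence 1.
Subsequence B: 2, -6, ?, -54 — geometric with ratio -3.
So the missing entry in subsequence B is 18.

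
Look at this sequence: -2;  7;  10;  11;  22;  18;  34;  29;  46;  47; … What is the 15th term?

Odd-indexed and even-indexed terms follow separate rules.
Subsequence A = -2, 10, 22, 34, 46: arithmetic, step +12.
Subsequence B = 7, 11, 18, 29, 47: a Fibonacci-like recurrence a_n = a_{n-1} + a_{n-2}.
The 15th slot belongs to subsequence A; its 8th term is 82.

82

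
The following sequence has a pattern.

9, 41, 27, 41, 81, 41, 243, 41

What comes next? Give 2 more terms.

729, 41

The terms cycle through 2 interleaved subsequences.
Stream A: 9, 27, 81, 243 — powers 3^2, 3^3, 3^4, ….
Stream B: 41, 41, 41, 41 — always 41.
Position 9 falls in stream A as its term 5, giving 729.
The 10th slot belongs to stream B; its 5th term is 41.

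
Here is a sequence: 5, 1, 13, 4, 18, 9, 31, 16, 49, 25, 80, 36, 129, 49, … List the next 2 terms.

209, 64

Odd-indexed and even-indexed terms follow separate rules.
Track A is 5, 13, 18, 31, 49, 80, 129, which is a Fibonacci-like recurrence a_n = a_{n-1} + a_{n-2}.
Track B is 1, 4, 9, 16, 25, 36, 49, which is perfect squares starting at 1².
Term 15 comes from track A (its 8th entry): 209.
Position 16 → track B, term 8 = 64.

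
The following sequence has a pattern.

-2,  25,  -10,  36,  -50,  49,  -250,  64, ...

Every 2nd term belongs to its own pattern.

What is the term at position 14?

Split by position mod 2 into 2 tracks.
Subsequence A: -2, -10, -50, -250 (multiplying by 5 each time).
Subsequence B: 25, 36, 49, 64 (the squares 5², 6², 7², …).
The 14th slot belongs to subsequence B; its 7th term is 121.

121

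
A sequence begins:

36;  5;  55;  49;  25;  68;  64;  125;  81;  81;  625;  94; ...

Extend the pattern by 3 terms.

100, 3125, 107

Split by position mod 3: positions 1, 4, 7, … form one track, and each other residue class forms its own.
Stream A = 36, 49, 64, 81: consecutive squares n² from n = 6.
Stream B = 5, 25, 125, 625: successive powers of 5.
Stream C = 55, 68, 81, 94: arithmetic with common difference +13.
Term 13 comes from stream A (its 5th entry): 100.
The 14th slot belongs to stream B; its 5th term is 3125.
The 15th slot belongs to stream C; its 5th term is 107.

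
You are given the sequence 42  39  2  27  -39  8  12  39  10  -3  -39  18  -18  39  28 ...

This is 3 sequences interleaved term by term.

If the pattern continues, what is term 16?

-33

Split by position mod 3: positions 1, 4, 7, … form one track, and each other residue class forms its own.
Track A: 42, 27, 12, -3, -18 — linear: a_n = 57 − 15·n.
Track B: 39, -39, 39, -39, 39 — alternating ±39.
Track C: 2, 8, 10, 18, 28 — a Fibonacci-like recurrence a_n = a_{n-1} + a_{n-2}.
Position 16 → track A, term 6 = -33.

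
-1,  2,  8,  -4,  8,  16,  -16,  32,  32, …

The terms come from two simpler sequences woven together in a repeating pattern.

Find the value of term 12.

64

Positions follow the repeating pattern AAB; grouping by letter gives 2 tracks.
Track A: -1, 2, -4, 8, -16, 32 (multiplying by -2 each time).
Track B: 8, 16, 32 (powers of 2).
Term 12 comes from track B (its 4th entry): 64.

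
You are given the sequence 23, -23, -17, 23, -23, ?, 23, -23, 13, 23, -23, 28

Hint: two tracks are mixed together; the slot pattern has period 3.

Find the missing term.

The slot pattern repeats as AAB (period 3), so there are 2 interleaved tracks.
Track A: 23, -23, 23, -23, 23, -23, 23, -23 (alternating ±23).
Track B: -17, ?, 13, 28 (arithmetic with common difference +15).
Filling track B at index 2 by its rule yields -2.

-2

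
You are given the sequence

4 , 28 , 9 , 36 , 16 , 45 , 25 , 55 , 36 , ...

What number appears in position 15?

81

Split by position mod 2 into 2 tracks.
Track A = 4, 9, 16, 25, 36: perfect squares starting at 2².
Track B = 28, 36, 45, 55: triangular numbers starting at T_7.
The 15th slot belongs to track A; its 8th term is 81.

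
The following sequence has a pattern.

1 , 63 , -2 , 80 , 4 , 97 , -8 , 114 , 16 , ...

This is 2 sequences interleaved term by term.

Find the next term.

Split by position mod 2 into 2 tracks.
Subsequence A: 1, -2, 4, -8, 16. Geometric, ×-2 each step.
Subsequence B: 63, 80, 97, 114. Arithmetic, step +17.
The 10th slot belongs to subsequence B; its 5th term is 131.

131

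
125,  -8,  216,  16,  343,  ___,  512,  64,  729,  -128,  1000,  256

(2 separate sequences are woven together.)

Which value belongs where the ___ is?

-32

Split by position mod 2 into 2 tracks.
Subsequence A is 125, 216, 343, 512, 729, 1000, which is consecutive cubes n³ from n = 5.
Subsequence B is -8, 16, ?, 64, -128, 256, which is geometric with ratio -2.
Subsequence B's pattern makes the blank -32.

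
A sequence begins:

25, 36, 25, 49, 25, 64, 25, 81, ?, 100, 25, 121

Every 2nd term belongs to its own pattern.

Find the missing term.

25

Positions 1, 3, 5, … form one subsequence and positions 2, 4, 6, … form another.
Track A: 25, 25, 25, 25, ?, 25 (the constant sequence 25).
Track B: 36, 49, 64, 81, 100, 121 (the squares 6², 7², 8², …).
The gap is track A's term 5; the rule gives 25.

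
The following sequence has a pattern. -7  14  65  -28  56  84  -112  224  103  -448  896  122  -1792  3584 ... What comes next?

The slot pattern repeats as AAB (period 3), so there are 2 interleaved tracks.
Track A: -7, 14, -28, 56, -112, 224, -448, 896, -1792, 3584 (geometric, ×-2 each step).
Track B: 65, 84, 103, 122 (arithmetic, step +19).
Position 15 falls in track B as its term 5, giving 141.

141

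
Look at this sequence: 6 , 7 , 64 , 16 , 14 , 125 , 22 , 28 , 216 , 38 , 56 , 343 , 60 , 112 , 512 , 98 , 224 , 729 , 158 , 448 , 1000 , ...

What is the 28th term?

670

Taking every 3rd term gives 3 separate tracks.
Stream A = 6, 16, 22, 38, 60, 98, 158: each term equals the sum of the previous two.
Stream B = 7, 14, 28, 56, 112, 224, 448: geometric with ratio 2.
Stream C = 64, 125, 216, 343, 512, 729, 1000: perfect cubes starting at 4³.
Term 28 comes from stream A (its 10th entry): 670.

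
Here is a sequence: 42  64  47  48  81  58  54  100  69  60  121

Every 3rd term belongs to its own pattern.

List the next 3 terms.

80, 66, 144

Read the sequence 3 terms at a time; column i is its own pattern.
Subsequence A: 42, 48, 54, 60 — arithmetic, step +6.
Subsequence B: 64, 81, 100, 121 — perfect squares starting at 8².
Subsequence C: 47, 58, 69 — arithmetic with common difference +11.
The 12th slot belongs to subsequence C; its 4th term is 80.
The 13th slot belongs to subsequence A; its 5th term is 66.
Term 14 comes from subsequence B (its 5th entry): 144.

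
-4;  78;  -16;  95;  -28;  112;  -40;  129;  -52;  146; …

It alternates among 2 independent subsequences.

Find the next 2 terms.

The terms cycle through 2 interleaved subsequences.
Track A is -4, -16, -28, -40, -52, which is arithmetic, step −12.
Track B is 78, 95, 112, 129, 146, which is arithmetic, step +17.
Position 11 → track A, term 6 = -64.
Position 12 → track B, term 6 = 163.

-64, 163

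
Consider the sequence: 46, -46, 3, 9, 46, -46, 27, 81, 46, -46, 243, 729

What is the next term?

46

The slot pattern repeats as AABB (period 4), so there are 2 interleaved tracks.
Stream A: 46, -46, 46, -46, 46, -46 (alternating ±46).
Stream B: 3, 9, 27, 81, 243, 729 (successive powers of 3).
Term 13 comes from stream A (its 7th entry): 46.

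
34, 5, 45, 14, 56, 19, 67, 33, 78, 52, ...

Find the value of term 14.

137

Taking every 2nd term gives 2 separate tracks.
Subsequence A is 34, 45, 56, 67, 78, which is linear: a_n = 23 + 11·n.
Subsequence B is 5, 14, 19, 33, 52, which is each term equals the sum of the previous two.
Term 14 comes from subsequence B (its 7th entry): 137.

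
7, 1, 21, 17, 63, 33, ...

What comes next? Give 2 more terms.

Taking every 2nd term gives 2 separate tracks.
Track A: 7, 21, 63 — a geometric progression (common ratio 3).
Track B: 1, 17, 33 — linear: a_n = -15 + 16·n.
Position 7 → track A, term 4 = 189.
Term 8 comes from track B (its 4th entry): 49.

189, 49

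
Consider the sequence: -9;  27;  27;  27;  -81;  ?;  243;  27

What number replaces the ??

Odd-indexed and even-indexed terms follow separate rules.
Stream A = -9, 27, -81, 243: multiplying by -3 each time.
Stream B = 27, 27, ?, 27: the constant sequence 27.
Stream B's pattern makes the blank 27.

27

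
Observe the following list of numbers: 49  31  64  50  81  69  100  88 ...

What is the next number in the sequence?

Taking every 2nd term gives 2 separate tracks.
Track A: 49, 64, 81, 100. Perfect squares starting at 7².
Track B: 31, 50, 69, 88. Adding 19 each time.
The 9th slot belongs to track A; its 5th term is 121.

121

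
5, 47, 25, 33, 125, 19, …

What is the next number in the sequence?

625

Taking every 2nd term gives 2 separate tracks.
Track A: 5, 25, 125 — successive powers of 5.
Track B: 47, 33, 19 — subtracting 14 each time.
Term 7 comes from track A (its 4th entry): 625.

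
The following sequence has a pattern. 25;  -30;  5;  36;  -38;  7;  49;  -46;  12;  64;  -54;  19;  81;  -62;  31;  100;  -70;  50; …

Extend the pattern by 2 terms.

Split by position mod 3 into 3 tracks.
Subsequence A: 25, 36, 49, 64, 81, 100 — the squares 5², 6², 7², ….
Subsequence B: -30, -38, -46, -54, -62, -70 — linear: a_n = -22 − 8·n.
Subsequence C: 5, 7, 12, 19, 31, 50 — each term equals the sum of the previous two.
The 19th slot belongs to subsequence A; its 7th term is 121.
The 20th slot belongs to subsequence B; its 7th term is -78.

121, -78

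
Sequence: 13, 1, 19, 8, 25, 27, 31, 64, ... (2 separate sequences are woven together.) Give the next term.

37

The terms cycle through 2 interleaved subsequences.
Track A is 13, 19, 25, 31, which is arithmetic, step +6.
Track B is 1, 8, 27, 64, which is consecutive cubes n³ from n = 1.
The 9th slot belongs to track A; its 5th term is 37.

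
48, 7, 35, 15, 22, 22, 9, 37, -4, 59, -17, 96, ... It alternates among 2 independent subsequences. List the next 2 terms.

The terms cycle through 2 interleaved subsequences.
Track A is 48, 35, 22, 9, -4, -17, which is arithmetic with common difference −13.
Track B is 7, 15, 22, 37, 59, 96, which is a Fibonacci-like recurrence a_n = a_{n-1} + a_{n-2}.
Term 13 comes from track A (its 7th entry): -30.
Position 14 → track B, term 7 = 155.

-30, 155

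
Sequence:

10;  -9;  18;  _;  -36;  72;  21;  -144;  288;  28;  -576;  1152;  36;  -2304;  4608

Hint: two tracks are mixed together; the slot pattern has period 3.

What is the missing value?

Positions follow the repeating pattern ABB; grouping by letter gives 2 tracks.
Subsequence A is 10, ?, 21, 28, 36, which is the triangular numbers T_4, T_5, ….
Subsequence B is -9, 18, -36, 72, -144, 288, -576, 1152, -2304, 4608, which is a geometric progression (common ratio -2).
The gap is subsequence A's term 2; the rule gives 15.

15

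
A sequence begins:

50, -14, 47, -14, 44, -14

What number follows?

41

Taking every 2nd term gives 2 separate tracks.
Track A: 50, 47, 44 — subtracting 3 each time.
Track B: -14, -14, -14 — constant -14.
Term 7 comes from track A (its 4th entry): 41.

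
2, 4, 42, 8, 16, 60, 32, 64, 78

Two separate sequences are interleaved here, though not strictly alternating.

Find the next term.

Positions follow the repeating pattern AAB; grouping by letter gives 2 tracks.
Track A: 2, 4, 8, 16, 32, 64 (powers 2^1, 2^2, 2^3, …).
Track B: 42, 60, 78 (arithmetic, step +18).
Position 10 falls in track A as its term 7, giving 128.

128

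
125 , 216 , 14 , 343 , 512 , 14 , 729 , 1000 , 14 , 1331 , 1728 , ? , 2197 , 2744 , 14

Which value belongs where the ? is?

Positions follow the repeating pattern AAB; grouping by letter gives 2 tracks.
Track A: 125, 216, 343, 512, 729, 1000, 1331, 1728, 2197, 2744 (consecutive cubes n³ from n = 5).
Track B: 14, 14, 14, ?, 14 (always 14).
Filling track B at index 4 by its rule yields 14.

14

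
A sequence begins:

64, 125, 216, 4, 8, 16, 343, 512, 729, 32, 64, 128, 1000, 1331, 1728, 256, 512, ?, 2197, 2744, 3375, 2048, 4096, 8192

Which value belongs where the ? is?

Positions follow the repeating pattern AAABBB; grouping by letter gives 2 tracks.
Track A: 64, 125, 216, 343, 512, 729, 1000, 1331, 1728, 2197, 2744, 3375 (consecutive cubes n³ from n = 4).
Track B: 4, 8, 16, 32, 64, 128, 256, 512, ?, 2048, 4096, 8192 (powers of 2).
The gap is track B's term 9; the rule gives 1024.

1024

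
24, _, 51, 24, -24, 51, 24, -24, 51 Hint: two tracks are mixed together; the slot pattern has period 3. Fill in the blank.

-24

Positions follow the repeating pattern AAB; grouping by letter gives 2 tracks.
Subsequence A is 24, ?, 24, -24, 24, -24, which is oscillating between 24 and -24.
Subsequence B is 51, 51, 51, which is always 51.
Filling subsequence A at index 2 by its rule yields -24.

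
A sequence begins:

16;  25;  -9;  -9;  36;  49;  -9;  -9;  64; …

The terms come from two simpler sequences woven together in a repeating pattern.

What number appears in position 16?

Positions follow the repeating pattern AABB; grouping by letter gives 2 tracks.
Subsequence A = 16, 25, 36, 49, 64: consecutive squares n² from n = 4.
Subsequence B = -9, -9, -9, -9: constant -9.
Position 16 → subsequence B, term 8 = -9.

-9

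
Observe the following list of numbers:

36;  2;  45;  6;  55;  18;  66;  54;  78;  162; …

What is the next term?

Positions 1, 3, 5, … form one subsequence and positions 2, 4, 6, … form another.
Track A: 36, 45, 55, 66, 78 (triangular numbers starting at T_8).
Track B: 2, 6, 18, 54, 162 (multiplying by 3 each time).
Term 11 comes from track A (its 6th entry): 91.

91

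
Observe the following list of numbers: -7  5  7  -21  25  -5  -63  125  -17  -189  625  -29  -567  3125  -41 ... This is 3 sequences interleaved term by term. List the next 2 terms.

-1701, 15625

Read the sequence 3 terms at a time; column i is its own pattern.
Track A: -7, -21, -63, -189, -567. Geometric with ratio 3.
Track B: 5, 25, 125, 625, 3125. Successive powers of 5.
Track C: 7, -5, -17, -29, -41. Subtracting 12 each time.
Position 16 falls in track A as its term 6, giving -1701.
Position 17 → track B, term 6 = 15625.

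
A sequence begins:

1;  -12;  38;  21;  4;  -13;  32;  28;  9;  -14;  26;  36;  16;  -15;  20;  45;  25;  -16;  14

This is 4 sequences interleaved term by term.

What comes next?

Read the sequence 4 terms at a time; column i is its own pattern.
Subsequence A: 1, 4, 9, 16, 25 (consecutive squares n² from n = 1).
Subsequence B: -12, -13, -14, -15, -16 (subtracting 1 each time).
Subsequence C: 38, 32, 26, 20, 14 (subtracting 6 each time).
Subsequence D: 21, 28, 36, 45 (the triangular numbers T_6, T_7, …).
Term 20 comes from subsequence D (its 5th entry): 55.

55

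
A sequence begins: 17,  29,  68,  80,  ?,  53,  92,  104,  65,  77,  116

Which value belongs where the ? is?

Positions follow the repeating pattern AABB; grouping by letter gives 2 tracks.
Stream A: 17, 29, ?, 53, 65, 77. Adding 12 each time.
Stream B: 68, 80, 92, 104, 116. Linear: a_n = 56 + 12·n.
The gap is stream A's term 3; the rule gives 41.

41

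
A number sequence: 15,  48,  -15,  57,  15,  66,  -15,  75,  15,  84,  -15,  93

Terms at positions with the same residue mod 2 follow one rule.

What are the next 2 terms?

15, 102

The terms cycle through 2 interleaved subsequences.
Track A = 15, -15, 15, -15, 15, -15: oscillating between 15 and -15.
Track B = 48, 57, 66, 75, 84, 93: arithmetic, step +9.
Position 13 falls in track A as its term 7, giving 15.
Term 14 comes from track B (its 7th entry): 102.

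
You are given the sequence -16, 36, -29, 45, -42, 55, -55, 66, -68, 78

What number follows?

Positions 1, 3, 5, … form one subsequence and positions 2, 4, 6, … form another.
Track A is -16, -29, -42, -55, -68, which is linear: a_n = -3 − 13·n.
Track B is 36, 45, 55, 66, 78, which is the triangular numbers T_8, T_9, ….
Term 11 comes from track A (its 6th entry): -81.

-81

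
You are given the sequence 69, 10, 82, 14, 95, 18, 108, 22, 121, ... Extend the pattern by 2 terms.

26, 134

Positions 1, 3, 5, … form one subsequence and positions 2, 4, 6, … form another.
Stream A = 69, 82, 95, 108, 121: adding 13 each time.
Stream B = 10, 14, 18, 22: arithmetic, step +4.
Position 10 → stream B, term 5 = 26.
Position 11 → stream A, term 6 = 134.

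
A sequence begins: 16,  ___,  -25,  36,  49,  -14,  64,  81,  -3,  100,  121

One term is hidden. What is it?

The slot pattern repeats as AAB (period 3), so there are 2 interleaved tracks.
Track A: 16, ?, 36, 49, 64, 81, 100, 121 — perfect squares starting at 4².
Track B: -25, -14, -3 — linear: a_n = -36 + 11·n.
Track A's pattern makes the blank 25.

25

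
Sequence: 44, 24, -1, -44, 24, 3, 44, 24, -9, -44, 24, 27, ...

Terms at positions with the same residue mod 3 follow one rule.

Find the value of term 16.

-44

Split by position mod 3: positions 1, 4, 7, … form one track, and each other residue class forms its own.
Track A: 44, -44, 44, -44 — the oscillation 44·(−1)^(n+1).
Track B: 24, 24, 24, 24 — always 24.
Track C: -1, 3, -9, 27 — a geometric progression (common ratio -3).
Position 16 → track A, term 6 = -44.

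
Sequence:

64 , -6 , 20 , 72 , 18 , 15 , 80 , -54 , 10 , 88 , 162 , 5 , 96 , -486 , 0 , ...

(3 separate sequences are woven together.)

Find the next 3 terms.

Split by position mod 3 into 3 tracks.
Subsequence A = 64, 72, 80, 88, 96: linear: a_n = 56 + 8·n.
Subsequence B = -6, 18, -54, 162, -486: geometric with ratio -3.
Subsequence C = 20, 15, 10, 5, 0: arithmetic with common difference −5.
Position 16 falls in subsequence A as its term 6, giving 104.
The 17th slot belongs to subsequence B; its 6th term is 1458.
Term 18 comes from subsequence C (its 6th entry): -5.

104, 1458, -5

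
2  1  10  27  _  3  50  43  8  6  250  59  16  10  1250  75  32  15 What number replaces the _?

4

Split by position mod 4: positions 1, 5, 9, … form one track, and each other residue class forms its own.
Subsequence A: 2, ?, 8, 16, 32 — powers of 2.
Subsequence B: 1, 3, 6, 10, 15 — triangular numbers n(n+1)/2 for n = 1, 2, ….
Subsequence C: 10, 50, 250, 1250 — geometric, ×5 each step.
Subsequence D: 27, 43, 59, 75 — adding 16 each time.
Filling subsequence A at index 2 by its rule yields 4.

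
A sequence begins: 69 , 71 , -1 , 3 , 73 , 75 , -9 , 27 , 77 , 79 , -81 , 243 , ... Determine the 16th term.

2187

Reading positions in blocks of 4 reveals the pattern AABB — 2 tracks woven together.
Track A is 69, 71, 73, 75, 77, 79, which is linear: a_n = 67 + 2·n.
Track B is -1, 3, -9, 27, -81, 243, which is a geometric progression (common ratio -3).
Position 16 → track B, term 8 = 2187.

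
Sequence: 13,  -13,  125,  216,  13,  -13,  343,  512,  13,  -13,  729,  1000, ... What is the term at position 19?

2197

Reading positions in blocks of 4 reveals the pattern AABB — 2 tracks woven together.
Track A: 13, -13, 13, -13, 13, -13 (the oscillation 13·(−1)^(n+1)).
Track B: 125, 216, 343, 512, 729, 1000 (consecutive cubes n³ from n = 5).
Term 19 comes from track B (its 9th entry): 2197.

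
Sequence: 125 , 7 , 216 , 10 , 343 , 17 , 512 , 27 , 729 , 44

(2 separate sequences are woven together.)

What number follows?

1000

The terms cycle through 2 interleaved subsequences.
Subsequence A is 125, 216, 343, 512, 729, which is consecutive cubes n³ from n = 5.
Subsequence B is 7, 10, 17, 27, 44, which is Fibonacci-style (each term is the sum of the two before it).
Position 11 falls in subsequence A as its term 6, giving 1000.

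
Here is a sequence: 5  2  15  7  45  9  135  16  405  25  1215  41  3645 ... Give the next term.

Odd-indexed and even-indexed terms follow separate rules.
Track A is 5, 15, 45, 135, 405, 1215, 3645, which is geometric, ×3 each step.
Track B is 2, 7, 9, 16, 25, 41, which is a Fibonacci-like recurrence a_n = a_{n-1} + a_{n-2}.
The 14th slot belongs to track B; its 7th term is 66.

66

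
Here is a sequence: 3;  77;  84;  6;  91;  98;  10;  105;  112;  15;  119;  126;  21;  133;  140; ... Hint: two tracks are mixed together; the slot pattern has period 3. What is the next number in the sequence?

Positions follow the repeating pattern ABB; grouping by letter gives 2 tracks.
Stream A: 3, 6, 10, 15, 21 (triangular numbers n(n+1)/2 for n = 2, 3, …).
Stream B: 77, 84, 91, 98, 105, 112, 119, 126, 133, 140 (arithmetic, step +7).
Position 16 falls in stream A as its term 6, giving 28.

28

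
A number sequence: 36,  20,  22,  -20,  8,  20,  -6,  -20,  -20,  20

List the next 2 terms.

The terms cycle through 2 interleaved subsequences.
Stream A is 36, 22, 8, -6, -20, which is arithmetic with common difference −14.
Stream B is 20, -20, 20, -20, 20, which is oscillating between 20 and -20.
Position 11 → stream A, term 6 = -34.
Position 12 → stream B, term 6 = -20.

-34, -20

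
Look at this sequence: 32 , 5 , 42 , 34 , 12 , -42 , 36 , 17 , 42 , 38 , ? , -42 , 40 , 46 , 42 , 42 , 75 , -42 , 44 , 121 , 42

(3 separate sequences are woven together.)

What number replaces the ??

Split by position mod 3 into 3 tracks.
Track A = 32, 34, 36, 38, 40, 42, 44: adding 2 each time.
Track B = 5, 12, 17, ?, 46, 75, 121: each term equals the sum of the previous two.
Track C = 42, -42, 42, -42, 42, -42, 42: oscillating between 42 and -42.
The gap is track B's term 4; the rule gives 29.

29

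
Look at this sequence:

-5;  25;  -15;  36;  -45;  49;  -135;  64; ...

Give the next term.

Odd-indexed and even-indexed terms follow separate rules.
Track A is -5, -15, -45, -135, which is a geometric progression (common ratio 3).
Track B is 25, 36, 49, 64, which is the squares 5², 6², 7², ….
The 9th slot belongs to track A; its 5th term is -405.

-405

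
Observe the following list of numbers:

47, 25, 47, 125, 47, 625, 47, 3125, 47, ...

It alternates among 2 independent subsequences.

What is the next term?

15625

The terms cycle through 2 interleaved subsequences.
Track A: 47, 47, 47, 47, 47. Always 47.
Track B: 25, 125, 625, 3125. Powers of 5.
Position 10 falls in track B as its term 5, giving 15625.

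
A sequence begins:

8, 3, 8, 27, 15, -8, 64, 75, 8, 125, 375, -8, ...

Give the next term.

Split by position mod 3 into 3 tracks.
Stream A: 8, 27, 64, 125. Perfect cubes starting at 2³.
Stream B: 3, 15, 75, 375. Multiplying by 5 each time.
Stream C: 8, -8, 8, -8. The oscillation 8·(−1)^(n+1).
Position 13 → stream A, term 5 = 216.

216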